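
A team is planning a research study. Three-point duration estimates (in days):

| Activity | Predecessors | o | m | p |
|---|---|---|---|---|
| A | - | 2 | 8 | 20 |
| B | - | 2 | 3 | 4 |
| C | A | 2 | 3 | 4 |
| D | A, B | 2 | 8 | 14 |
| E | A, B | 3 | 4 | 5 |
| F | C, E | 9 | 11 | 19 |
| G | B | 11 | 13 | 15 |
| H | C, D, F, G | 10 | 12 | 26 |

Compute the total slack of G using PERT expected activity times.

te_A = (2 + 4·8 + 20)/6 = 54/6 = 9
te_B = (2 + 4·3 + 4)/6 = 18/6 = 3
te_C = (2 + 4·3 + 4)/6 = 18/6 = 3
te_D = (2 + 4·8 + 14)/6 = 48/6 = 8
te_E = (3 + 4·4 + 5)/6 = 24/6 = 4
te_F = (9 + 4·11 + 19)/6 = 72/6 = 12
te_G = (11 + 4·13 + 15)/6 = 78/6 = 13
te_H = (10 + 4·12 + 26)/6 = 84/6 = 14

Forward pass:
ES_A = 0; EF_A = 9
ES_B = 0; EF_B = 3
ES_C = 9; EF_C = 9+3 = 12
ES_D = max(EF_A=9, EF_B=3) = 9; EF_D = 9+8 = 17
ES_E = max(EF_A=9, EF_B=3) = 9; EF_E = 9+4 = 13
ES_F = max(EF_C=12, EF_E=13) = 13; EF_F = 13+12 = 25
ES_G = 3; EF_G = 3+13 = 16
ES_H = max(EF_C=12, EF_D=17, EF_F=25, EF_G=16) = 25; EF_H = 25+14 = 39
Expected project duration μ = 39 days. Critical path: A → E → F → H.

Backward pass:
LF_H = 39; LS_H = 39−14 = 25
LF_G = LS_H = 25; LS_G = 25−13 = 12
LF_F = LS_H = 25; LS_F = 25−12 = 13
LF_E = LS_F = 13; LS_E = 13−4 = 9
LF_D = LS_H = 25; LS_D = 25−8 = 17
LF_C = min(LS_F=13, LS_H=25) = 13; LS_C = 13−3 = 10
LF_B = min(LS_D=17, LS_E=9, LS_G=12) = 9; LS_B = 9−3 = 6
LF_A = min(LS_C=10, LS_D=17, LS_E=9) = 9; LS_A = 9−9 = 0
Slack_G = LS_G − ES_G = 12 − 3 = 9

9 days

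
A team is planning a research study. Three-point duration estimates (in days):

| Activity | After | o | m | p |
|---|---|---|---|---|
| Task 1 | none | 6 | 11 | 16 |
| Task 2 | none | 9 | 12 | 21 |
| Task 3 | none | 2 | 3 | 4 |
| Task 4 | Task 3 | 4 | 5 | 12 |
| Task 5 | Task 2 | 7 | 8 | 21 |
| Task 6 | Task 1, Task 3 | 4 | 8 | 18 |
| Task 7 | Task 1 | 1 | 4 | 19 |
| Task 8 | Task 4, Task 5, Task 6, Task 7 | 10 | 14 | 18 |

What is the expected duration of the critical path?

te_Task 1 = (6 + 4·11 + 16)/6 = 66/6 = 11
te_Task 2 = (9 + 4·12 + 21)/6 = 78/6 = 13
te_Task 3 = (2 + 4·3 + 4)/6 = 18/6 = 3
te_Task 4 = (4 + 4·5 + 12)/6 = 36/6 = 6
te_Task 5 = (7 + 4·8 + 21)/6 = 60/6 = 10
te_Task 6 = (4 + 4·8 + 18)/6 = 54/6 = 9
te_Task 7 = (1 + 4·4 + 19)/6 = 36/6 = 6
te_Task 8 = (10 + 4·14 + 18)/6 = 84/6 = 14

Forward pass:
ES_Task 1 = 0; EF_Task 1 = 11
ES_Task 2 = 0; EF_Task 2 = 13
ES_Task 3 = 0; EF_Task 3 = 3
ES_Task 4 = 3; EF_Task 4 = 3+6 = 9
ES_Task 5 = 13; EF_Task 5 = 13+10 = 23
ES_Task 6 = max(EF_Task 1=11, EF_Task 3=3) = 11; EF_Task 6 = 11+9 = 20
ES_Task 7 = 11; EF_Task 7 = 11+6 = 17
ES_Task 8 = max(EF_Task 4=9, EF_Task 5=23, EF_Task 6=20, EF_Task 7=17) = 23; EF_Task 8 = 23+14 = 37
Expected project duration μ = 37 days. Critical path: Task 2 → Task 5 → Task 8.

37 days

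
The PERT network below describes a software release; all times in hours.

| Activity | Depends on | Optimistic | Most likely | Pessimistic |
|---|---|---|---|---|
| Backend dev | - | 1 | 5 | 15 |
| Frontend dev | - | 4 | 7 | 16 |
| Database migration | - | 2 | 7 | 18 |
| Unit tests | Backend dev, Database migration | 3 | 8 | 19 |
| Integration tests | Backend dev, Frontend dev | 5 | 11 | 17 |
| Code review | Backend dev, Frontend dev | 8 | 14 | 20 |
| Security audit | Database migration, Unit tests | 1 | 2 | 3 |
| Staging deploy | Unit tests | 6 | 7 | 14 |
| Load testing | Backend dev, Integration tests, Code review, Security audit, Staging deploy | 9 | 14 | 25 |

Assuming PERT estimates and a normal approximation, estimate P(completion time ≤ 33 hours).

te_Backend dev = (1 + 4·5 + 15)/6 = 36/6 = 6; σ²_Backend dev = ((15−1)/6)² = 5.444
te_Frontend dev = (4 + 4·7 + 16)/6 = 48/6 = 8; σ²_Frontend dev = ((16−4)/6)² = 4.000
te_Database migration = (2 + 4·7 + 18)/6 = 48/6 = 8; σ²_Database migration = ((18−2)/6)² = 7.111
te_Unit tests = (3 + 4·8 + 19)/6 = 54/6 = 9; σ²_Unit tests = ((19−3)/6)² = 7.111
te_Integration tests = (5 + 4·11 + 17)/6 = 66/6 = 11; σ²_Integration tests = ((17−5)/6)² = 4.000
te_Code review = (8 + 4·14 + 20)/6 = 84/6 = 14; σ²_Code review = ((20−8)/6)² = 4.000
te_Security audit = (1 + 4·2 + 3)/6 = 12/6 = 2; σ²_Security audit = ((3−1)/6)² = 0.111
te_Staging deploy = (6 + 4·7 + 14)/6 = 48/6 = 8; σ²_Staging deploy = ((14−6)/6)² = 1.778
te_Load testing = (9 + 4·14 + 25)/6 = 90/6 = 15; σ²_Load testing = ((25−9)/6)² = 7.111

Forward pass:
ES_Backend dev = 0; EF_Backend dev = 6
ES_Frontend dev = 0; EF_Frontend dev = 8
ES_Database migration = 0; EF_Database migration = 8
ES_Unit tests = max(EF_Backend dev=6, EF_Database migration=8) = 8; EF_Unit tests = 8+9 = 17
ES_Integration tests = max(EF_Backend dev=6, EF_Frontend dev=8) = 8; EF_Integration tests = 8+11 = 19
ES_Code review = max(EF_Backend dev=6, EF_Frontend dev=8) = 8; EF_Code review = 8+14 = 22
ES_Security audit = max(EF_Database migration=8, EF_Unit tests=17) = 17; EF_Security audit = 17+2 = 19
ES_Staging deploy = 17; EF_Staging deploy = 17+8 = 25
ES_Load testing = max(EF_Backend dev=6, EF_Integration tests=19, EF_Code review=22, EF_Security audit=19, EF_Staging deploy=25) = 25; EF_Load testing = 25+15 = 40
Expected project duration μ = 40 hours. Critical path: Database migration → Unit tests → Staging deploy → Load testing.

Variance along critical path = 7.111 + 7.111 + 1.778 + 7.111 = 23.111; σ = √23.111 = 4.807 hours.
Z = (33 − 40) / 4.807 = -1.456
P(T ≤ 33) = Φ(-1.456) ≈ 0.073

0.073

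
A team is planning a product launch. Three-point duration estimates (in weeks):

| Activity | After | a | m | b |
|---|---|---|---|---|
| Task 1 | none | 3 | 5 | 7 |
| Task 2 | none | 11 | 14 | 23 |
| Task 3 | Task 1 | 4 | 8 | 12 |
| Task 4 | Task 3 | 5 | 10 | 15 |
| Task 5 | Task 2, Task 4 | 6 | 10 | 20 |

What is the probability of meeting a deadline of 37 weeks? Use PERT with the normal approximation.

te_Task 1 = (3 + 4·5 + 7)/6 = 30/6 = 5; σ²_Task 1 = ((7−3)/6)² = 0.444
te_Task 2 = (11 + 4·14 + 23)/6 = 90/6 = 15; σ²_Task 2 = ((23−11)/6)² = 4.000
te_Task 3 = (4 + 4·8 + 12)/6 = 48/6 = 8; σ²_Task 3 = ((12−4)/6)² = 1.778
te_Task 4 = (5 + 4·10 + 15)/6 = 60/6 = 10; σ²_Task 4 = ((15−5)/6)² = 2.778
te_Task 5 = (6 + 4·10 + 20)/6 = 66/6 = 11; σ²_Task 5 = ((20−6)/6)² = 5.444

Forward pass:
ES_Task 1 = 0; EF_Task 1 = 5
ES_Task 2 = 0; EF_Task 2 = 15
ES_Task 3 = 5; EF_Task 3 = 5+8 = 13
ES_Task 4 = 13; EF_Task 4 = 13+10 = 23
ES_Task 5 = max(EF_Task 2=15, EF_Task 4=23) = 23; EF_Task 5 = 23+11 = 34
Expected project duration μ = 34 weeks. Critical path: Task 1 → Task 3 → Task 4 → Task 5.

Variance along critical path = 0.444 + 1.778 + 2.778 + 5.444 = 10.444; σ = √10.444 = 3.232 weeks.
Z = (37 − 34) / 3.232 = 0.928
P(T ≤ 37) = Φ(0.928) ≈ 0.823

0.823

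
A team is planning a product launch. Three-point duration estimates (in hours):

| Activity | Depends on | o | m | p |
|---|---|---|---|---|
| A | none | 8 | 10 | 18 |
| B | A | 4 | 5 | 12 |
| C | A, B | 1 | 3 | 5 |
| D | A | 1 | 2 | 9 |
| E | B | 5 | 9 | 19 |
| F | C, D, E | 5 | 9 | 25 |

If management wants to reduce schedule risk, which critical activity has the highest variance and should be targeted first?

te_A = (8 + 4·10 + 18)/6 = 66/6 = 11; σ²_A = ((18−8)/6)² = 2.778
te_B = (4 + 4·5 + 12)/6 = 36/6 = 6; σ²_B = ((12−4)/6)² = 1.778
te_C = (1 + 4·3 + 5)/6 = 18/6 = 3; σ²_C = ((5−1)/6)² = 0.444
te_D = (1 + 4·2 + 9)/6 = 18/6 = 3; σ²_D = ((9−1)/6)² = 1.778
te_E = (5 + 4·9 + 19)/6 = 60/6 = 10; σ²_E = ((19−5)/6)² = 5.444
te_F = (5 + 4·9 + 25)/6 = 66/6 = 11; σ²_F = ((25−5)/6)² = 11.111

Forward pass:
ES_A = 0; EF_A = 11
ES_B = 11; EF_B = 11+6 = 17
ES_C = max(EF_A=11, EF_B=17) = 17; EF_C = 17+3 = 20
ES_D = 11; EF_D = 11+3 = 14
ES_E = 17; EF_E = 17+10 = 27
ES_F = max(EF_C=20, EF_D=14, EF_E=27) = 27; EF_F = 27+11 = 38
Expected project duration μ = 38 hours. Critical path: A → B → E → F.

Variances on critical path: σ²_A=2.778, σ²_B=1.778, σ²_E=5.444, σ²_F=11.111.
Largest is σ²_F = 11.111.

F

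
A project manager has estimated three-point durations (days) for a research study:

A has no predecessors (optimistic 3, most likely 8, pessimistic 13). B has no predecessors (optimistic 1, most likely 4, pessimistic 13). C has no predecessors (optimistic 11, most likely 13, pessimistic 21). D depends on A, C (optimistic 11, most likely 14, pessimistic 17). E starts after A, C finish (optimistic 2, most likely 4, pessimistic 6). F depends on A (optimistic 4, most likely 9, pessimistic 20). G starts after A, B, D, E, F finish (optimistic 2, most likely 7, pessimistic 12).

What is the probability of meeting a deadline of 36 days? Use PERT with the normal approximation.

te_A = (3 + 4·8 + 13)/6 = 48/6 = 8; σ²_A = ((13−3)/6)² = 2.778
te_B = (1 + 4·4 + 13)/6 = 30/6 = 5; σ²_B = ((13−1)/6)² = 4.000
te_C = (11 + 4·13 + 21)/6 = 84/6 = 14; σ²_C = ((21−11)/6)² = 2.778
te_D = (11 + 4·14 + 17)/6 = 84/6 = 14; σ²_D = ((17−11)/6)² = 1.000
te_E = (2 + 4·4 + 6)/6 = 24/6 = 4; σ²_E = ((6−2)/6)² = 0.444
te_F = (4 + 4·9 + 20)/6 = 60/6 = 10; σ²_F = ((20−4)/6)² = 7.111
te_G = (2 + 4·7 + 12)/6 = 42/6 = 7; σ²_G = ((12−2)/6)² = 2.778

Forward pass:
ES_A = 0; EF_A = 8
ES_B = 0; EF_B = 5
ES_C = 0; EF_C = 14
ES_D = max(EF_A=8, EF_C=14) = 14; EF_D = 14+14 = 28
ES_E = max(EF_A=8, EF_C=14) = 14; EF_E = 14+4 = 18
ES_F = 8; EF_F = 8+10 = 18
ES_G = max(EF_A=8, EF_B=5, EF_D=28, EF_E=18, EF_F=18) = 28; EF_G = 28+7 = 35
Expected project duration μ = 35 days. Critical path: C → D → G.

Variance along critical path = 2.778 + 1.000 + 2.778 = 6.556; σ = √6.556 = 2.560 days.
Z = (36 − 35) / 2.560 = 0.391
P(T ≤ 36) = Φ(0.391) ≈ 0.652

0.652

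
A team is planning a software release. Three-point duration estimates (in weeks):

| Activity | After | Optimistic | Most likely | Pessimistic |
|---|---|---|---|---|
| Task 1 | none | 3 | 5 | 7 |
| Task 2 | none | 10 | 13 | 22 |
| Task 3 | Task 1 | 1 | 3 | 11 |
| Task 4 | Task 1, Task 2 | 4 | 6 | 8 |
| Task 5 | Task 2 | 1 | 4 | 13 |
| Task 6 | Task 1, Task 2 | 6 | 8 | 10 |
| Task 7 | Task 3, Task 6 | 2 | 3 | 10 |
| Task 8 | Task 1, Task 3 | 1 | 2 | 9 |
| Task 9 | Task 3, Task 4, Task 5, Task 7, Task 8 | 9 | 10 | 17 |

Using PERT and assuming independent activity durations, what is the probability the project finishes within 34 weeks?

0.144

te_Task 1 = (3 + 4·5 + 7)/6 = 30/6 = 5; σ²_Task 1 = ((7−3)/6)² = 0.444
te_Task 2 = (10 + 4·13 + 22)/6 = 84/6 = 14; σ²_Task 2 = ((22−10)/6)² = 4.000
te_Task 3 = (1 + 4·3 + 11)/6 = 24/6 = 4; σ²_Task 3 = ((11−1)/6)² = 2.778
te_Task 4 = (4 + 4·6 + 8)/6 = 36/6 = 6; σ²_Task 4 = ((8−4)/6)² = 0.444
te_Task 5 = (1 + 4·4 + 13)/6 = 30/6 = 5; σ²_Task 5 = ((13−1)/6)² = 4.000
te_Task 6 = (6 + 4·8 + 10)/6 = 48/6 = 8; σ²_Task 6 = ((10−6)/6)² = 0.444
te_Task 7 = (2 + 4·3 + 10)/6 = 24/6 = 4; σ²_Task 7 = ((10−2)/6)² = 1.778
te_Task 8 = (1 + 4·2 + 9)/6 = 18/6 = 3; σ²_Task 8 = ((9−1)/6)² = 1.778
te_Task 9 = (9 + 4·10 + 17)/6 = 66/6 = 11; σ²_Task 9 = ((17−9)/6)² = 1.778

Forward pass:
ES_Task 1 = 0; EF_Task 1 = 5
ES_Task 2 = 0; EF_Task 2 = 14
ES_Task 3 = 5; EF_Task 3 = 5+4 = 9
ES_Task 4 = max(EF_Task 1=5, EF_Task 2=14) = 14; EF_Task 4 = 14+6 = 20
ES_Task 5 = 14; EF_Task 5 = 14+5 = 19
ES_Task 6 = max(EF_Task 1=5, EF_Task 2=14) = 14; EF_Task 6 = 14+8 = 22
ES_Task 7 = max(EF_Task 3=9, EF_Task 6=22) = 22; EF_Task 7 = 22+4 = 26
ES_Task 8 = max(EF_Task 1=5, EF_Task 3=9) = 9; EF_Task 8 = 9+3 = 12
ES_Task 9 = max(EF_Task 3=9, EF_Task 4=20, EF_Task 5=19, EF_Task 7=26, EF_Task 8=12) = 26; EF_Task 9 = 26+11 = 37
Expected project duration μ = 37 weeks. Critical path: Task 2 → Task 6 → Task 7 → Task 9.

Variance along critical path = 4.000 + 0.444 + 1.778 + 1.778 = 8.000; σ = √8.000 = 2.828 weeks.
Z = (34 − 37) / 2.828 = -1.061
P(T ≤ 34) = Φ(-1.061) ≈ 0.144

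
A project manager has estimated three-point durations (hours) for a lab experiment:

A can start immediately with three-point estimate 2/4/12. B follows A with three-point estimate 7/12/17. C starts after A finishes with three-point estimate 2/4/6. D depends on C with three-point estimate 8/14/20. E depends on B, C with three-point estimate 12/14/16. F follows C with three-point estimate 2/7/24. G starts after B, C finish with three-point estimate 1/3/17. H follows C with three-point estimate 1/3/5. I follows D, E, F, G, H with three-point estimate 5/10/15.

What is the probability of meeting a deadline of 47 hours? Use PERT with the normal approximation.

te_A = (2 + 4·4 + 12)/6 = 30/6 = 5; σ²_A = ((12−2)/6)² = 2.778
te_B = (7 + 4·12 + 17)/6 = 72/6 = 12; σ²_B = ((17−7)/6)² = 2.778
te_C = (2 + 4·4 + 6)/6 = 24/6 = 4; σ²_C = ((6−2)/6)² = 0.444
te_D = (8 + 4·14 + 20)/6 = 84/6 = 14; σ²_D = ((20−8)/6)² = 4.000
te_E = (12 + 4·14 + 16)/6 = 84/6 = 14; σ²_E = ((16−12)/6)² = 0.444
te_F = (2 + 4·7 + 24)/6 = 54/6 = 9; σ²_F = ((24−2)/6)² = 13.444
te_G = (1 + 4·3 + 17)/6 = 30/6 = 5; σ²_G = ((17−1)/6)² = 7.111
te_H = (1 + 4·3 + 5)/6 = 18/6 = 3; σ²_H = ((5−1)/6)² = 0.444
te_I = (5 + 4·10 + 15)/6 = 60/6 = 10; σ²_I = ((15−5)/6)² = 2.778

Forward pass:
ES_A = 0; EF_A = 5
ES_B = 5; EF_B = 5+12 = 17
ES_C = 5; EF_C = 5+4 = 9
ES_D = 9; EF_D = 9+14 = 23
ES_E = max(EF_B=17, EF_C=9) = 17; EF_E = 17+14 = 31
ES_F = 9; EF_F = 9+9 = 18
ES_G = max(EF_B=17, EF_C=9) = 17; EF_G = 17+5 = 22
ES_H = 9; EF_H = 9+3 = 12
ES_I = max(EF_D=23, EF_E=31, EF_F=18, EF_G=22, EF_H=12) = 31; EF_I = 31+10 = 41
Expected project duration μ = 41 hours. Critical path: A → B → E → I.

Variance along critical path = 2.778 + 2.778 + 0.444 + 2.778 = 8.778; σ = √8.778 = 2.963 hours.
Z = (47 − 41) / 2.963 = 2.025
P(T ≤ 47) = Φ(2.025) ≈ 0.979

0.979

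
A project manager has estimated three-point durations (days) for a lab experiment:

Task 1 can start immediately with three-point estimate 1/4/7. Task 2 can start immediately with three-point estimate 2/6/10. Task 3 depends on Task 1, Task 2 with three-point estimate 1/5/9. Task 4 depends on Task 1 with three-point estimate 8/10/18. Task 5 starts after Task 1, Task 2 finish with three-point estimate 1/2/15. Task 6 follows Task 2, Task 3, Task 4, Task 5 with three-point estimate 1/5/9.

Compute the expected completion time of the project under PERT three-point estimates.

te_Task 1 = (1 + 4·4 + 7)/6 = 24/6 = 4
te_Task 2 = (2 + 4·6 + 10)/6 = 36/6 = 6
te_Task 3 = (1 + 4·5 + 9)/6 = 30/6 = 5
te_Task 4 = (8 + 4·10 + 18)/6 = 66/6 = 11
te_Task 5 = (1 + 4·2 + 15)/6 = 24/6 = 4
te_Task 6 = (1 + 4·5 + 9)/6 = 30/6 = 5

Forward pass:
ES_Task 1 = 0; EF_Task 1 = 4
ES_Task 2 = 0; EF_Task 2 = 6
ES_Task 3 = max(EF_Task 1=4, EF_Task 2=6) = 6; EF_Task 3 = 6+5 = 11
ES_Task 4 = 4; EF_Task 4 = 4+11 = 15
ES_Task 5 = max(EF_Task 1=4, EF_Task 2=6) = 6; EF_Task 5 = 6+4 = 10
ES_Task 6 = max(EF_Task 2=6, EF_Task 3=11, EF_Task 4=15, EF_Task 5=10) = 15; EF_Task 6 = 15+5 = 20
Expected project duration μ = 20 days. Critical path: Task 1 → Task 4 → Task 6.

20 days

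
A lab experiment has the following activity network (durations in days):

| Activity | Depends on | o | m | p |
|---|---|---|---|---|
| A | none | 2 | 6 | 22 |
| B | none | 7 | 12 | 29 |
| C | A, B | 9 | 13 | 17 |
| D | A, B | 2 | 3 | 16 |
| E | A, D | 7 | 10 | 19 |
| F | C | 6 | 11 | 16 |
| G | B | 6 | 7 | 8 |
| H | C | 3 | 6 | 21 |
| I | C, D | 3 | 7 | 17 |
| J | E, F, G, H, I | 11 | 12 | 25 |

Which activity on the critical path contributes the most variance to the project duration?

B

te_A = (2 + 4·6 + 22)/6 = 48/6 = 8; σ²_A = ((22−2)/6)² = 11.111
te_B = (7 + 4·12 + 29)/6 = 84/6 = 14; σ²_B = ((29−7)/6)² = 13.444
te_C = (9 + 4·13 + 17)/6 = 78/6 = 13; σ²_C = ((17−9)/6)² = 1.778
te_D = (2 + 4·3 + 16)/6 = 30/6 = 5; σ²_D = ((16−2)/6)² = 5.444
te_E = (7 + 4·10 + 19)/6 = 66/6 = 11; σ²_E = ((19−7)/6)² = 4.000
te_F = (6 + 4·11 + 16)/6 = 66/6 = 11; σ²_F = ((16−6)/6)² = 2.778
te_G = (6 + 4·7 + 8)/6 = 42/6 = 7; σ²_G = ((8−6)/6)² = 0.111
te_H = (3 + 4·6 + 21)/6 = 48/6 = 8; σ²_H = ((21−3)/6)² = 9.000
te_I = (3 + 4·7 + 17)/6 = 48/6 = 8; σ²_I = ((17−3)/6)² = 5.444
te_J = (11 + 4·12 + 25)/6 = 84/6 = 14; σ²_J = ((25−11)/6)² = 5.444

Forward pass:
ES_A = 0; EF_A = 8
ES_B = 0; EF_B = 14
ES_C = max(EF_A=8, EF_B=14) = 14; EF_C = 14+13 = 27
ES_D = max(EF_A=8, EF_B=14) = 14; EF_D = 14+5 = 19
ES_E = max(EF_A=8, EF_D=19) = 19; EF_E = 19+11 = 30
ES_F = 27; EF_F = 27+11 = 38
ES_G = 14; EF_G = 14+7 = 21
ES_H = 27; EF_H = 27+8 = 35
ES_I = max(EF_C=27, EF_D=19) = 27; EF_I = 27+8 = 35
ES_J = max(EF_E=30, EF_F=38, EF_G=21, EF_H=35, EF_I=35) = 38; EF_J = 38+14 = 52
Expected project duration μ = 52 days. Critical path: B → C → F → J.

Variances on critical path: σ²_B=13.444, σ²_C=1.778, σ²_F=2.778, σ²_J=5.444.
Largest is σ²_B = 13.444.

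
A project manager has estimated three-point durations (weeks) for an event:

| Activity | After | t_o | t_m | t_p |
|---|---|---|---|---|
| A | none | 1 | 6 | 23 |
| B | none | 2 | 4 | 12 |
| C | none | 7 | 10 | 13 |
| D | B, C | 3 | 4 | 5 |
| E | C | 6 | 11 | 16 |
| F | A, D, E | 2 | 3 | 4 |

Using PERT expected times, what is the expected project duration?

24 weeks

te_A = (1 + 4·6 + 23)/6 = 48/6 = 8
te_B = (2 + 4·4 + 12)/6 = 30/6 = 5
te_C = (7 + 4·10 + 13)/6 = 60/6 = 10
te_D = (3 + 4·4 + 5)/6 = 24/6 = 4
te_E = (6 + 4·11 + 16)/6 = 66/6 = 11
te_F = (2 + 4·3 + 4)/6 = 18/6 = 3

Forward pass:
ES_A = 0; EF_A = 8
ES_B = 0; EF_B = 5
ES_C = 0; EF_C = 10
ES_D = max(EF_B=5, EF_C=10) = 10; EF_D = 10+4 = 14
ES_E = 10; EF_E = 10+11 = 21
ES_F = max(EF_A=8, EF_D=14, EF_E=21) = 21; EF_F = 21+3 = 24
Expected project duration μ = 24 weeks. Critical path: C → E → F.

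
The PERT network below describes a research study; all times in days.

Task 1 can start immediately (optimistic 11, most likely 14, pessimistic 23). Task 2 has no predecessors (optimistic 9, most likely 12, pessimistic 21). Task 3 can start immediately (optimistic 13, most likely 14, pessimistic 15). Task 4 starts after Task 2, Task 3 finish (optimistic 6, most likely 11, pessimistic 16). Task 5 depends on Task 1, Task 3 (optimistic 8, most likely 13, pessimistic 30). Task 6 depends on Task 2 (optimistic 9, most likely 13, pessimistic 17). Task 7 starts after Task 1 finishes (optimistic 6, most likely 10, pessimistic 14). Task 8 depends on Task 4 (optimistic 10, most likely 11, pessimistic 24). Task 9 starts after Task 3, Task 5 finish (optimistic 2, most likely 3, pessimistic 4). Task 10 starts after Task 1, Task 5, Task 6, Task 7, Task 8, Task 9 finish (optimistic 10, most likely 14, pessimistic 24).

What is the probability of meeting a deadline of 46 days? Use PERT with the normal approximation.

0.030

te_Task 1 = (11 + 4·14 + 23)/6 = 90/6 = 15; σ²_Task 1 = ((23−11)/6)² = 4.000
te_Task 2 = (9 + 4·12 + 21)/6 = 78/6 = 13; σ²_Task 2 = ((21−9)/6)² = 4.000
te_Task 3 = (13 + 4·14 + 15)/6 = 84/6 = 14; σ²_Task 3 = ((15−13)/6)² = 0.111
te_Task 4 = (6 + 4·11 + 16)/6 = 66/6 = 11; σ²_Task 4 = ((16−6)/6)² = 2.778
te_Task 5 = (8 + 4·13 + 30)/6 = 90/6 = 15; σ²_Task 5 = ((30−8)/6)² = 13.444
te_Task 6 = (9 + 4·13 + 17)/6 = 78/6 = 13; σ²_Task 6 = ((17−9)/6)² = 1.778
te_Task 7 = (6 + 4·10 + 14)/6 = 60/6 = 10; σ²_Task 7 = ((14−6)/6)² = 1.778
te_Task 8 = (10 + 4·11 + 24)/6 = 78/6 = 13; σ²_Task 8 = ((24−10)/6)² = 5.444
te_Task 9 = (2 + 4·3 + 4)/6 = 18/6 = 3; σ²_Task 9 = ((4−2)/6)² = 0.111
te_Task 10 = (10 + 4·14 + 24)/6 = 90/6 = 15; σ²_Task 10 = ((24−10)/6)² = 5.444

Forward pass:
ES_Task 1 = 0; EF_Task 1 = 15
ES_Task 2 = 0; EF_Task 2 = 13
ES_Task 3 = 0; EF_Task 3 = 14
ES_Task 4 = max(EF_Task 2=13, EF_Task 3=14) = 14; EF_Task 4 = 14+11 = 25
ES_Task 5 = max(EF_Task 1=15, EF_Task 3=14) = 15; EF_Task 5 = 15+15 = 30
ES_Task 6 = 13; EF_Task 6 = 13+13 = 26
ES_Task 7 = 15; EF_Task 7 = 15+10 = 25
ES_Task 8 = 25; EF_Task 8 = 25+13 = 38
ES_Task 9 = max(EF_Task 3=14, EF_Task 5=30) = 30; EF_Task 9 = 30+3 = 33
ES_Task 10 = max(EF_Task 1=15, EF_Task 5=30, EF_Task 6=26, EF_Task 7=25, EF_Task 8=38, EF_Task 9=33) = 38; EF_Task 10 = 38+15 = 53
Expected project duration μ = 53 days. Critical path: Task 3 → Task 4 → Task 8 → Task 10.

Variance along critical path = 0.111 + 2.778 + 5.444 + 5.444 = 13.778; σ = √13.778 = 3.712 days.
Z = (46 − 53) / 3.712 = -1.886
P(T ≤ 46) = Φ(-1.886) ≈ 0.030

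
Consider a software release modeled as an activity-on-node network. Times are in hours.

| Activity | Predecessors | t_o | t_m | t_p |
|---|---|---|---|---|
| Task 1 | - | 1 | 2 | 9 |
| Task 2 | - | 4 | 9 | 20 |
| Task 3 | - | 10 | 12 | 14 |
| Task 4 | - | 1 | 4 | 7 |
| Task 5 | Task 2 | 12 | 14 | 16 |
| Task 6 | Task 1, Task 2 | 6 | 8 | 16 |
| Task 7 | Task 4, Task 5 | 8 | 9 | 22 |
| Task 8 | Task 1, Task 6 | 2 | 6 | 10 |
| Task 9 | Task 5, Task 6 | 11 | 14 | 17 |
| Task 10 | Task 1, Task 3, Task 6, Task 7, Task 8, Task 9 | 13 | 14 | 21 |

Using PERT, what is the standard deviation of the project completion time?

te_Task 1 = (1 + 4·2 + 9)/6 = 18/6 = 3; σ²_Task 1 = ((9−1)/6)² = 1.778
te_Task 2 = (4 + 4·9 + 20)/6 = 60/6 = 10; σ²_Task 2 = ((20−4)/6)² = 7.111
te_Task 3 = (10 + 4·12 + 14)/6 = 72/6 = 12; σ²_Task 3 = ((14−10)/6)² = 0.444
te_Task 4 = (1 + 4·4 + 7)/6 = 24/6 = 4; σ²_Task 4 = ((7−1)/6)² = 1.000
te_Task 5 = (12 + 4·14 + 16)/6 = 84/6 = 14; σ²_Task 5 = ((16−12)/6)² = 0.444
te_Task 6 = (6 + 4·8 + 16)/6 = 54/6 = 9; σ²_Task 6 = ((16−6)/6)² = 2.778
te_Task 7 = (8 + 4·9 + 22)/6 = 66/6 = 11; σ²_Task 7 = ((22−8)/6)² = 5.444
te_Task 8 = (2 + 4·6 + 10)/6 = 36/6 = 6; σ²_Task 8 = ((10−2)/6)² = 1.778
te_Task 9 = (11 + 4·14 + 17)/6 = 84/6 = 14; σ²_Task 9 = ((17−11)/6)² = 1.000
te_Task 10 = (13 + 4·14 + 21)/6 = 90/6 = 15; σ²_Task 10 = ((21−13)/6)² = 1.778

Forward pass:
ES_Task 1 = 0; EF_Task 1 = 3
ES_Task 2 = 0; EF_Task 2 = 10
ES_Task 3 = 0; EF_Task 3 = 12
ES_Task 4 = 0; EF_Task 4 = 4
ES_Task 5 = 10; EF_Task 5 = 10+14 = 24
ES_Task 6 = max(EF_Task 1=3, EF_Task 2=10) = 10; EF_Task 6 = 10+9 = 19
ES_Task 7 = max(EF_Task 4=4, EF_Task 5=24) = 24; EF_Task 7 = 24+11 = 35
ES_Task 8 = max(EF_Task 1=3, EF_Task 6=19) = 19; EF_Task 8 = 19+6 = 25
ES_Task 9 = max(EF_Task 5=24, EF_Task 6=19) = 24; EF_Task 9 = 24+14 = 38
ES_Task 10 = max(EF_Task 1=3, EF_Task 3=12, EF_Task 6=19, EF_Task 7=35, EF_Task 8=25, EF_Task 9=38) = 38; EF_Task 10 = 38+15 = 53
Expected project duration μ = 53 hours. Critical path: Task 2 → Task 5 → Task 9 → Task 10.

Variance along critical path = 7.111 + 0.444 + 1.000 + 1.778 = 10.333
σ = √10.333 = 3.215 hours

3.21 hours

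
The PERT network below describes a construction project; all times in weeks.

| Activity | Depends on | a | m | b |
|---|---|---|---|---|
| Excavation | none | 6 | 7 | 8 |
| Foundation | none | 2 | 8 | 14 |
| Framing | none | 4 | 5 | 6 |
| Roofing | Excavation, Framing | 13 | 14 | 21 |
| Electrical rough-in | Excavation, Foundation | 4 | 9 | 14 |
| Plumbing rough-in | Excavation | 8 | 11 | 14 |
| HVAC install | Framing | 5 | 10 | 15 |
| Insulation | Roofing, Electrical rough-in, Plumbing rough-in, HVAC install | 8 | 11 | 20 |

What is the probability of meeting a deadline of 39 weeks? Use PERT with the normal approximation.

te_Excavation = (6 + 4·7 + 8)/6 = 42/6 = 7; σ²_Excavation = ((8−6)/6)² = 0.111
te_Foundation = (2 + 4·8 + 14)/6 = 48/6 = 8; σ²_Foundation = ((14−2)/6)² = 4.000
te_Framing = (4 + 4·5 + 6)/6 = 30/6 = 5; σ²_Framing = ((6−4)/6)² = 0.111
te_Roofing = (13 + 4·14 + 21)/6 = 90/6 = 15; σ²_Roofing = ((21−13)/6)² = 1.778
te_Electrical rough-in = (4 + 4·9 + 14)/6 = 54/6 = 9; σ²_Electrical rough-in = ((14−4)/6)² = 2.778
te_Plumbing rough-in = (8 + 4·11 + 14)/6 = 66/6 = 11; σ²_Plumbing rough-in = ((14−8)/6)² = 1.000
te_HVAC install = (5 + 4·10 + 15)/6 = 60/6 = 10; σ²_HVAC install = ((15−5)/6)² = 2.778
te_Insulation = (8 + 4·11 + 20)/6 = 72/6 = 12; σ²_Insulation = ((20−8)/6)² = 4.000

Forward pass:
ES_Excavation = 0; EF_Excavation = 7
ES_Foundation = 0; EF_Foundation = 8
ES_Framing = 0; EF_Framing = 5
ES_Roofing = max(EF_Excavation=7, EF_Framing=5) = 7; EF_Roofing = 7+15 = 22
ES_Electrical rough-in = max(EF_Excavation=7, EF_Foundation=8) = 8; EF_Electrical rough-in = 8+9 = 17
ES_Plumbing rough-in = 7; EF_Plumbing rough-in = 7+11 = 18
ES_HVAC install = 5; EF_HVAC install = 5+10 = 15
ES_Insulation = max(EF_Roofing=22, EF_Electrical rough-in=17, EF_Plumbing rough-in=18, EF_HVAC install=15) = 22; EF_Insulation = 22+12 = 34
Expected project duration μ = 34 weeks. Critical path: Excavation → Roofing → Insulation.

Variance along critical path = 0.111 + 1.778 + 4.000 = 5.889; σ = √5.889 = 2.427 weeks.
Z = (39 − 34) / 2.427 = 2.060
P(T ≤ 39) = Φ(2.060) ≈ 0.980

0.980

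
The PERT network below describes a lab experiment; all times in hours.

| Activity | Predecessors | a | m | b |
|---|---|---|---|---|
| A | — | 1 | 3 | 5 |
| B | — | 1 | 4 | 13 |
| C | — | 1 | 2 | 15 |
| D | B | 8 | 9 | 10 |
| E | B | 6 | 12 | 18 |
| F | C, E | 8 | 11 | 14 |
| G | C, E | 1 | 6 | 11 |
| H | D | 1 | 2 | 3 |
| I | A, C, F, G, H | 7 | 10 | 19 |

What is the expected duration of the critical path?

39 hours

te_A = (1 + 4·3 + 5)/6 = 18/6 = 3
te_B = (1 + 4·4 + 13)/6 = 30/6 = 5
te_C = (1 + 4·2 + 15)/6 = 24/6 = 4
te_D = (8 + 4·9 + 10)/6 = 54/6 = 9
te_E = (6 + 4·12 + 18)/6 = 72/6 = 12
te_F = (8 + 4·11 + 14)/6 = 66/6 = 11
te_G = (1 + 4·6 + 11)/6 = 36/6 = 6
te_H = (1 + 4·2 + 3)/6 = 12/6 = 2
te_I = (7 + 4·10 + 19)/6 = 66/6 = 11

Forward pass:
ES_A = 0; EF_A = 3
ES_B = 0; EF_B = 5
ES_C = 0; EF_C = 4
ES_D = 5; EF_D = 5+9 = 14
ES_E = 5; EF_E = 5+12 = 17
ES_F = max(EF_C=4, EF_E=17) = 17; EF_F = 17+11 = 28
ES_G = max(EF_C=4, EF_E=17) = 17; EF_G = 17+6 = 23
ES_H = 14; EF_H = 14+2 = 16
ES_I = max(EF_A=3, EF_C=4, EF_F=28, EF_G=23, EF_H=16) = 28; EF_I = 28+11 = 39
Expected project duration μ = 39 hours. Critical path: B → E → F → I.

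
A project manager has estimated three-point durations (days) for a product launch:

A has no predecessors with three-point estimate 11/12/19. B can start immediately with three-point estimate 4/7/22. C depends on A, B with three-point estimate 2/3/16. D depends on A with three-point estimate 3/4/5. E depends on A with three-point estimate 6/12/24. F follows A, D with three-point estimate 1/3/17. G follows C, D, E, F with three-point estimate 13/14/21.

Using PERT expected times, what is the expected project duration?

41 days

te_A = (11 + 4·12 + 19)/6 = 78/6 = 13
te_B = (4 + 4·7 + 22)/6 = 54/6 = 9
te_C = (2 + 4·3 + 16)/6 = 30/6 = 5
te_D = (3 + 4·4 + 5)/6 = 24/6 = 4
te_E = (6 + 4·12 + 24)/6 = 78/6 = 13
te_F = (1 + 4·3 + 17)/6 = 30/6 = 5
te_G = (13 + 4·14 + 21)/6 = 90/6 = 15

Forward pass:
ES_A = 0; EF_A = 13
ES_B = 0; EF_B = 9
ES_C = max(EF_A=13, EF_B=9) = 13; EF_C = 13+5 = 18
ES_D = 13; EF_D = 13+4 = 17
ES_E = 13; EF_E = 13+13 = 26
ES_F = max(EF_A=13, EF_D=17) = 17; EF_F = 17+5 = 22
ES_G = max(EF_C=18, EF_D=17, EF_E=26, EF_F=22) = 26; EF_G = 26+15 = 41
Expected project duration μ = 41 days. Critical path: A → E → G.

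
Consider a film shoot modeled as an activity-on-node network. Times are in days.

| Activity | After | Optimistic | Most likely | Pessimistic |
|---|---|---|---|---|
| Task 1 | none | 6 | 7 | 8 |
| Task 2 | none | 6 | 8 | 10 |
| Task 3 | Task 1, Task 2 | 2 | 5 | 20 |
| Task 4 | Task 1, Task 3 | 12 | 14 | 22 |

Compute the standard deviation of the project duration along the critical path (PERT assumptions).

3.50 days

te_Task 1 = (6 + 4·7 + 8)/6 = 42/6 = 7; σ²_Task 1 = ((8−6)/6)² = 0.111
te_Task 2 = (6 + 4·8 + 10)/6 = 48/6 = 8; σ²_Task 2 = ((10−6)/6)² = 0.444
te_Task 3 = (2 + 4·5 + 20)/6 = 42/6 = 7; σ²_Task 3 = ((20−2)/6)² = 9.000
te_Task 4 = (12 + 4·14 + 22)/6 = 90/6 = 15; σ²_Task 4 = ((22−12)/6)² = 2.778

Forward pass:
ES_Task 1 = 0; EF_Task 1 = 7
ES_Task 2 = 0; EF_Task 2 = 8
ES_Task 3 = max(EF_Task 1=7, EF_Task 2=8) = 8; EF_Task 3 = 8+7 = 15
ES_Task 4 = max(EF_Task 1=7, EF_Task 3=15) = 15; EF_Task 4 = 15+15 = 30
Expected project duration μ = 30 days. Critical path: Task 2 → Task 3 → Task 4.

Variance along critical path = 0.444 + 9.000 + 2.778 = 12.222
σ = √12.222 = 3.496 days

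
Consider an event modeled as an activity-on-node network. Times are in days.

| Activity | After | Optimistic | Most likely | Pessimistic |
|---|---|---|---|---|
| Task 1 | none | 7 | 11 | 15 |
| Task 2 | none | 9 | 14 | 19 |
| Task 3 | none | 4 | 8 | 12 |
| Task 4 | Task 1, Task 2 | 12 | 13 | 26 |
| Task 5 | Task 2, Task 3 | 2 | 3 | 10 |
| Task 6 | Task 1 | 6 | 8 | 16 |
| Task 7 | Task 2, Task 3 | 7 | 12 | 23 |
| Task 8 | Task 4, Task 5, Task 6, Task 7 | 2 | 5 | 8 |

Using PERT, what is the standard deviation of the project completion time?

3.04 days

te_Task 1 = (7 + 4·11 + 15)/6 = 66/6 = 11; σ²_Task 1 = ((15−7)/6)² = 1.778
te_Task 2 = (9 + 4·14 + 19)/6 = 84/6 = 14; σ²_Task 2 = ((19−9)/6)² = 2.778
te_Task 3 = (4 + 4·8 + 12)/6 = 48/6 = 8; σ²_Task 3 = ((12−4)/6)² = 1.778
te_Task 4 = (12 + 4·13 + 26)/6 = 90/6 = 15; σ²_Task 4 = ((26−12)/6)² = 5.444
te_Task 5 = (2 + 4·3 + 10)/6 = 24/6 = 4; σ²_Task 5 = ((10−2)/6)² = 1.778
te_Task 6 = (6 + 4·8 + 16)/6 = 54/6 = 9; σ²_Task 6 = ((16−6)/6)² = 2.778
te_Task 7 = (7 + 4·12 + 23)/6 = 78/6 = 13; σ²_Task 7 = ((23−7)/6)² = 7.111
te_Task 8 = (2 + 4·5 + 8)/6 = 30/6 = 5; σ²_Task 8 = ((8−2)/6)² = 1.000

Forward pass:
ES_Task 1 = 0; EF_Task 1 = 11
ES_Task 2 = 0; EF_Task 2 = 14
ES_Task 3 = 0; EF_Task 3 = 8
ES_Task 4 = max(EF_Task 1=11, EF_Task 2=14) = 14; EF_Task 4 = 14+15 = 29
ES_Task 5 = max(EF_Task 2=14, EF_Task 3=8) = 14; EF_Task 5 = 14+4 = 18
ES_Task 6 = 11; EF_Task 6 = 11+9 = 20
ES_Task 7 = max(EF_Task 2=14, EF_Task 3=8) = 14; EF_Task 7 = 14+13 = 27
ES_Task 8 = max(EF_Task 4=29, EF_Task 5=18, EF_Task 6=20, EF_Task 7=27) = 29; EF_Task 8 = 29+5 = 34
Expected project duration μ = 34 days. Critical path: Task 2 → Task 4 → Task 8.

Variance along critical path = 2.778 + 5.444 + 1.000 = 9.222
σ = √9.222 = 3.037 days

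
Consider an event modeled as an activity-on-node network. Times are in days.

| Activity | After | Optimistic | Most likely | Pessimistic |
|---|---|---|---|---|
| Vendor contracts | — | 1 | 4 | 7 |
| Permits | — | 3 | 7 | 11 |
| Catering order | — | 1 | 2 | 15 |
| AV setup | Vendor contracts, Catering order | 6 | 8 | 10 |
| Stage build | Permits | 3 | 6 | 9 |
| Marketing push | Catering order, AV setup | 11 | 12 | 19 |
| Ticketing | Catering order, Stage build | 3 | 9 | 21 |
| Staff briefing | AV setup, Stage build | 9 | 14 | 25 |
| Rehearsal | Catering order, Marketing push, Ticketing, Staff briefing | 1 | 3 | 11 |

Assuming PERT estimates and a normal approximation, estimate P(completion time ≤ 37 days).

te_Vendor contracts = (1 + 4·4 + 7)/6 = 24/6 = 4; σ²_Vendor contracts = ((7−1)/6)² = 1.000
te_Permits = (3 + 4·7 + 11)/6 = 42/6 = 7; σ²_Permits = ((11−3)/6)² = 1.778
te_Catering order = (1 + 4·2 + 15)/6 = 24/6 = 4; σ²_Catering order = ((15−1)/6)² = 5.444
te_AV setup = (6 + 4·8 + 10)/6 = 48/6 = 8; σ²_AV setup = ((10−6)/6)² = 0.444
te_Stage build = (3 + 4·6 + 9)/6 = 36/6 = 6; σ²_Stage build = ((9−3)/6)² = 1.000
te_Marketing push = (11 + 4·12 + 19)/6 = 78/6 = 13; σ²_Marketing push = ((19−11)/6)² = 1.778
te_Ticketing = (3 + 4·9 + 21)/6 = 60/6 = 10; σ²_Ticketing = ((21−3)/6)² = 9.000
te_Staff briefing = (9 + 4·14 + 25)/6 = 90/6 = 15; σ²_Staff briefing = ((25−9)/6)² = 7.111
te_Rehearsal = (1 + 4·3 + 11)/6 = 24/6 = 4; σ²_Rehearsal = ((11−1)/6)² = 2.778

Forward pass:
ES_Vendor contracts = 0; EF_Vendor contracts = 4
ES_Permits = 0; EF_Permits = 7
ES_Catering order = 0; EF_Catering order = 4
ES_AV setup = max(EF_Vendor contracts=4, EF_Catering order=4) = 4; EF_AV setup = 4+8 = 12
ES_Stage build = 7; EF_Stage build = 7+6 = 13
ES_Marketing push = max(EF_Catering order=4, EF_AV setup=12) = 12; EF_Marketing push = 12+13 = 25
ES_Ticketing = max(EF_Catering order=4, EF_Stage build=13) = 13; EF_Ticketing = 13+10 = 23
ES_Staff briefing = max(EF_AV setup=12, EF_Stage build=13) = 13; EF_Staff briefing = 13+15 = 28
ES_Rehearsal = max(EF_Catering order=4, EF_Marketing push=25, EF_Ticketing=23, EF_Staff briefing=28) = 28; EF_Rehearsal = 28+4 = 32
Expected project duration μ = 32 days. Critical path: Permits → Stage build → Staff briefing → Rehearsal.

Variance along critical path = 1.778 + 1.000 + 7.111 + 2.778 = 12.667; σ = √12.667 = 3.559 days.
Z = (37 − 32) / 3.559 = 1.405
P(T ≤ 37) = Φ(1.405) ≈ 0.920

0.920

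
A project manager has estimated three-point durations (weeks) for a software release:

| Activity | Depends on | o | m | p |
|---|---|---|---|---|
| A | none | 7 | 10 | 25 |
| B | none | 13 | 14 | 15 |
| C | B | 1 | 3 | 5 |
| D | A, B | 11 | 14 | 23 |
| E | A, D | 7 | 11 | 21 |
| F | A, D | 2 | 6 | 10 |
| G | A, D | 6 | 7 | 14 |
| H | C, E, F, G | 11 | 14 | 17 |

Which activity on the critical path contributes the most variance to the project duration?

E

te_A = (7 + 4·10 + 25)/6 = 72/6 = 12; σ²_A = ((25−7)/6)² = 9.000
te_B = (13 + 4·14 + 15)/6 = 84/6 = 14; σ²_B = ((15−13)/6)² = 0.111
te_C = (1 + 4·3 + 5)/6 = 18/6 = 3; σ²_C = ((5−1)/6)² = 0.444
te_D = (11 + 4·14 + 23)/6 = 90/6 = 15; σ²_D = ((23−11)/6)² = 4.000
te_E = (7 + 4·11 + 21)/6 = 72/6 = 12; σ²_E = ((21−7)/6)² = 5.444
te_F = (2 + 4·6 + 10)/6 = 36/6 = 6; σ²_F = ((10−2)/6)² = 1.778
te_G = (6 + 4·7 + 14)/6 = 48/6 = 8; σ²_G = ((14−6)/6)² = 1.778
te_H = (11 + 4·14 + 17)/6 = 84/6 = 14; σ²_H = ((17−11)/6)² = 1.000

Forward pass:
ES_A = 0; EF_A = 12
ES_B = 0; EF_B = 14
ES_C = 14; EF_C = 14+3 = 17
ES_D = max(EF_A=12, EF_B=14) = 14; EF_D = 14+15 = 29
ES_E = max(EF_A=12, EF_D=29) = 29; EF_E = 29+12 = 41
ES_F = max(EF_A=12, EF_D=29) = 29; EF_F = 29+6 = 35
ES_G = max(EF_A=12, EF_D=29) = 29; EF_G = 29+8 = 37
ES_H = max(EF_C=17, EF_E=41, EF_F=35, EF_G=37) = 41; EF_H = 41+14 = 55
Expected project duration μ = 55 weeks. Critical path: B → D → E → H.

Variances on critical path: σ²_B=0.111, σ²_D=4.000, σ²_E=5.444, σ²_H=1.000.
Largest is σ²_E = 5.444.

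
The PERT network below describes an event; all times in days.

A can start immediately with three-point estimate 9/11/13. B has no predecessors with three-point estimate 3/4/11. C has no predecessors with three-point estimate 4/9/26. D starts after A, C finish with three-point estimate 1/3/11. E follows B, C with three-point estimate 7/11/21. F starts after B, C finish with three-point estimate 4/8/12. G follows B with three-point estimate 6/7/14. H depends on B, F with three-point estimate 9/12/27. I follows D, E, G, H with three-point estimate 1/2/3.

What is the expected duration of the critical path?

35 days

te_A = (9 + 4·11 + 13)/6 = 66/6 = 11
te_B = (3 + 4·4 + 11)/6 = 30/6 = 5
te_C = (4 + 4·9 + 26)/6 = 66/6 = 11
te_D = (1 + 4·3 + 11)/6 = 24/6 = 4
te_E = (7 + 4·11 + 21)/6 = 72/6 = 12
te_F = (4 + 4·8 + 12)/6 = 48/6 = 8
te_G = (6 + 4·7 + 14)/6 = 48/6 = 8
te_H = (9 + 4·12 + 27)/6 = 84/6 = 14
te_I = (1 + 4·2 + 3)/6 = 12/6 = 2

Forward pass:
ES_A = 0; EF_A = 11
ES_B = 0; EF_B = 5
ES_C = 0; EF_C = 11
ES_D = max(EF_A=11, EF_C=11) = 11; EF_D = 11+4 = 15
ES_E = max(EF_B=5, EF_C=11) = 11; EF_E = 11+12 = 23
ES_F = max(EF_B=5, EF_C=11) = 11; EF_F = 11+8 = 19
ES_G = 5; EF_G = 5+8 = 13
ES_H = max(EF_B=5, EF_F=19) = 19; EF_H = 19+14 = 33
ES_I = max(EF_D=15, EF_E=23, EF_G=13, EF_H=33) = 33; EF_I = 33+2 = 35
Expected project duration μ = 35 days. Critical path: C → F → H → I.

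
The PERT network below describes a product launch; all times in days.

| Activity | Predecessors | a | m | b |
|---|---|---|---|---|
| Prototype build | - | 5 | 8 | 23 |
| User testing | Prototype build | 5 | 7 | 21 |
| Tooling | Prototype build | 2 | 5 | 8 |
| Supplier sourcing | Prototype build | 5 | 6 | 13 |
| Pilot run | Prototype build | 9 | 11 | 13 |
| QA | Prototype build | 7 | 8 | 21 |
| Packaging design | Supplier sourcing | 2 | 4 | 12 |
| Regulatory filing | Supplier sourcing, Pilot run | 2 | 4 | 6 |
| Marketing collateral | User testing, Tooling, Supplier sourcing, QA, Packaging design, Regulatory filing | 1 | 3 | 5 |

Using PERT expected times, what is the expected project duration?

28 days

te_Prototype build = (5 + 4·8 + 23)/6 = 60/6 = 10
te_User testing = (5 + 4·7 + 21)/6 = 54/6 = 9
te_Tooling = (2 + 4·5 + 8)/6 = 30/6 = 5
te_Supplier sourcing = (5 + 4·6 + 13)/6 = 42/6 = 7
te_Pilot run = (9 + 4·11 + 13)/6 = 66/6 = 11
te_QA = (7 + 4·8 + 21)/6 = 60/6 = 10
te_Packaging design = (2 + 4·4 + 12)/6 = 30/6 = 5
te_Regulatory filing = (2 + 4·4 + 6)/6 = 24/6 = 4
te_Marketing collateral = (1 + 4·3 + 5)/6 = 18/6 = 3

Forward pass:
ES_Prototype build = 0; EF_Prototype build = 10
ES_User testing = 10; EF_User testing = 10+9 = 19
ES_Tooling = 10; EF_Tooling = 10+5 = 15
ES_Supplier sourcing = 10; EF_Supplier sourcing = 10+7 = 17
ES_Pilot run = 10; EF_Pilot run = 10+11 = 21
ES_QA = 10; EF_QA = 10+10 = 20
ES_Packaging design = 17; EF_Packaging design = 17+5 = 22
ES_Regulatory filing = max(EF_Supplier sourcing=17, EF_Pilot run=21) = 21; EF_Regulatory filing = 21+4 = 25
ES_Marketing collateral = max(EF_User testing=19, EF_Tooling=15, EF_Supplier sourcing=17, EF_QA=20, EF_Packaging design=22, EF_Regulatory filing=25) = 25; EF_Marketing collateral = 25+3 = 28
Expected project duration μ = 28 days. Critical path: Prototype build → Pilot run → Regulatory filing → Marketing collateral.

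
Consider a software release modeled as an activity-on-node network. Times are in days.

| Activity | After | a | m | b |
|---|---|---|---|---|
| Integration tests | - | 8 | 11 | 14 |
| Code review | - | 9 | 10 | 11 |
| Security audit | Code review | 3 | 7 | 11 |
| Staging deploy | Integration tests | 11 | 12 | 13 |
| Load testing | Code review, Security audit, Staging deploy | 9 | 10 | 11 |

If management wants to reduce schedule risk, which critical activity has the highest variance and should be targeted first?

te_Integration tests = (8 + 4·11 + 14)/6 = 66/6 = 11; σ²_Integration tests = ((14−8)/6)² = 1.000
te_Code review = (9 + 4·10 + 11)/6 = 60/6 = 10; σ²_Code review = ((11−9)/6)² = 0.111
te_Security audit = (3 + 4·7 + 11)/6 = 42/6 = 7; σ²_Security audit = ((11−3)/6)² = 1.778
te_Staging deploy = (11 + 4·12 + 13)/6 = 72/6 = 12; σ²_Staging deploy = ((13−11)/6)² = 0.111
te_Load testing = (9 + 4·10 + 11)/6 = 60/6 = 10; σ²_Load testing = ((11−9)/6)² = 0.111

Forward pass:
ES_Integration tests = 0; EF_Integration tests = 11
ES_Code review = 0; EF_Code review = 10
ES_Security audit = 10; EF_Security audit = 10+7 = 17
ES_Staging deploy = 11; EF_Staging deploy = 11+12 = 23
ES_Load testing = max(EF_Code review=10, EF_Security audit=17, EF_Staging deploy=23) = 23; EF_Load testing = 23+10 = 33
Expected project duration μ = 33 days. Critical path: Integration tests → Staging deploy → Load testing.

Variances on critical path: σ²_Integration tests=1.000, σ²_Staging deploy=0.111, σ²_Load testing=0.111.
Largest is σ²_Integration tests = 1.000.

Integration tests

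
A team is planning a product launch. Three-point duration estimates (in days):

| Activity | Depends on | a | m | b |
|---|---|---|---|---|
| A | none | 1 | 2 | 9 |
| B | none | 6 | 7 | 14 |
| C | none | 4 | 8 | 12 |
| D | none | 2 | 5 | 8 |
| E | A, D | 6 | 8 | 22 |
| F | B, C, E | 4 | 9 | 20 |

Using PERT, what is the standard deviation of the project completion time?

3.90 days

te_A = (1 + 4·2 + 9)/6 = 18/6 = 3; σ²_A = ((9−1)/6)² = 1.778
te_B = (6 + 4·7 + 14)/6 = 48/6 = 8; σ²_B = ((14−6)/6)² = 1.778
te_C = (4 + 4·8 + 12)/6 = 48/6 = 8; σ²_C = ((12−4)/6)² = 1.778
te_D = (2 + 4·5 + 8)/6 = 30/6 = 5; σ²_D = ((8−2)/6)² = 1.000
te_E = (6 + 4·8 + 22)/6 = 60/6 = 10; σ²_E = ((22−6)/6)² = 7.111
te_F = (4 + 4·9 + 20)/6 = 60/6 = 10; σ²_F = ((20−4)/6)² = 7.111

Forward pass:
ES_A = 0; EF_A = 3
ES_B = 0; EF_B = 8
ES_C = 0; EF_C = 8
ES_D = 0; EF_D = 5
ES_E = max(EF_A=3, EF_D=5) = 5; EF_E = 5+10 = 15
ES_F = max(EF_B=8, EF_C=8, EF_E=15) = 15; EF_F = 15+10 = 25
Expected project duration μ = 25 days. Critical path: D → E → F.

Variance along critical path = 1.000 + 7.111 + 7.111 = 15.222
σ = √15.222 = 3.902 days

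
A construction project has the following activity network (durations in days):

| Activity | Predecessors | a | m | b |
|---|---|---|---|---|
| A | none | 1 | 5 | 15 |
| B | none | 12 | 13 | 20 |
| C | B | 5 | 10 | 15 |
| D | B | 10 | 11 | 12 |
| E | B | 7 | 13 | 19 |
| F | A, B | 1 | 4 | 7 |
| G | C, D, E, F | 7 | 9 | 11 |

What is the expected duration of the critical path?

te_A = (1 + 4·5 + 15)/6 = 36/6 = 6
te_B = (12 + 4·13 + 20)/6 = 84/6 = 14
te_C = (5 + 4·10 + 15)/6 = 60/6 = 10
te_D = (10 + 4·11 + 12)/6 = 66/6 = 11
te_E = (7 + 4·13 + 19)/6 = 78/6 = 13
te_F = (1 + 4·4 + 7)/6 = 24/6 = 4
te_G = (7 + 4·9 + 11)/6 = 54/6 = 9

Forward pass:
ES_A = 0; EF_A = 6
ES_B = 0; EF_B = 14
ES_C = 14; EF_C = 14+10 = 24
ES_D = 14; EF_D = 14+11 = 25
ES_E = 14; EF_E = 14+13 = 27
ES_F = max(EF_A=6, EF_B=14) = 14; EF_F = 14+4 = 18
ES_G = max(EF_C=24, EF_D=25, EF_E=27, EF_F=18) = 27; EF_G = 27+9 = 36
Expected project duration μ = 36 days. Critical path: B → E → G.

36 days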